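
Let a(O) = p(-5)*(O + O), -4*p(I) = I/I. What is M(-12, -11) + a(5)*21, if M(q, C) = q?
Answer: -129/2 ≈ -64.500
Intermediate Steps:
p(I) = -1/4 (p(I) = -I/(4*I) = -1/4*1 = -1/4)
a(O) = -O/2 (a(O) = -(O + O)/4 = -O/2)
M(-12, -11) + a(5)*21 = -12 - 1/2*5*21 = -12 - 5/2*21 = -12 - 105/2 = -129/2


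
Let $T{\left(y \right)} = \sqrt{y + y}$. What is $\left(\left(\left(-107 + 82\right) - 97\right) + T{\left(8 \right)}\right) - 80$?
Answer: $-198$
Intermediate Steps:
$T{\left(y \right)} = \sqrt{2} \sqrt{y}$ ($T{\left(y \right)} = \sqrt{2 y} = \sqrt{2} \sqrt{y}$)
$\left(\left(\left(-107 + 82\right) - 97\right) + T{\left(8 \right)}\right) - 80 = \left(\left(\left(-107 + 82\right) - 97\right) + \sqrt{2} \sqrt{8}\right) - 80 = \left(\left(-25 - 97\right) + \sqrt{2} \cdot 2 \sqrt{2}\right) - 80 = \left(-122 + 4\right) - 80 = -118 - 80 = -198$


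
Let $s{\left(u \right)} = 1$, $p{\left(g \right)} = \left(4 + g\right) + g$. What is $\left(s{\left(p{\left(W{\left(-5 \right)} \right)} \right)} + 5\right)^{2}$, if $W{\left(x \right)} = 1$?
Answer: $36$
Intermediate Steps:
$p{\left(g \right)} = 4 + 2 g$
$\left(s{\left(p{\left(W{\left(-5 \right)} \right)} \right)} + 5\right)^{2} = \left(1 + 5\right)^{2} = 6^{2} = 36$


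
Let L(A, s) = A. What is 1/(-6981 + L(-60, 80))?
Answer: -1/7041 ≈ -0.00014203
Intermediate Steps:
1/(-6981 + L(-60, 80)) = 1/(-6981 - 60) = 1/(-7041) = -1/7041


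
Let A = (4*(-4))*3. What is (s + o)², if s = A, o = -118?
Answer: 27556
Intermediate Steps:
A = -48 (A = -16*3 = -48)
s = -48
(s + o)² = (-48 - 118)² = (-166)² = 27556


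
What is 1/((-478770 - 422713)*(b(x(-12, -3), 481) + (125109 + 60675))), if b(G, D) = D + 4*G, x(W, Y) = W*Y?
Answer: -1/168044544547 ≈ -5.9508e-12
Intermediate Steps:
1/((-478770 - 422713)*(b(x(-12, -3), 481) + (125109 + 60675))) = 1/((-478770 - 422713)*((481 + 4*(-12*(-3))) + (125109 + 60675))) = 1/(-901483*((481 + 4*36) + 185784)) = 1/(-901483*((481 + 144) + 185784)) = 1/(-901483*(625 + 185784)) = 1/(-901483*186409) = 1/(-168044544547) = -1/168044544547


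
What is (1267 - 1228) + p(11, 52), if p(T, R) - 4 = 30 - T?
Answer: 62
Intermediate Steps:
p(T, R) = 34 - T (p(T, R) = 4 + (30 - T) = 34 - T)
(1267 - 1228) + p(11, 52) = (1267 - 1228) + (34 - 1*11) = 39 + (34 - 11) = 39 + 23 = 62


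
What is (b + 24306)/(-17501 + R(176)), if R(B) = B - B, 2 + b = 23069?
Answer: -47373/17501 ≈ -2.7069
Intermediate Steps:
b = 23067 (b = -2 + 23069 = 23067)
R(B) = 0
(b + 24306)/(-17501 + R(176)) = (23067 + 24306)/(-17501 + 0) = 47373/(-17501) = 47373*(-1/17501) = -47373/17501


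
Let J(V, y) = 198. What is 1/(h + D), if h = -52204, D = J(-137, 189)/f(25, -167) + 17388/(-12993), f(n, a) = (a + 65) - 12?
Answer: -82289/4296068003 ≈ -1.9154e-5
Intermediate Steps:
f(n, a) = 53 + a (f(n, a) = (65 + a) - 12 = 53 + a)
D = -253047/82289 (D = 198/(53 - 167) + 17388/(-12993) = 198/(-114) + 17388*(-1/12993) = 198*(-1/114) - 5796/4331 = -33/19 - 5796/4331 = -253047/82289 ≈ -3.0751)
1/(h + D) = 1/(-52204 - 253047/82289) = 1/(-4296068003/82289) = -82289/4296068003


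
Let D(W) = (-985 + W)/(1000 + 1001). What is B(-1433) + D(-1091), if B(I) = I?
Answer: -956503/667 ≈ -1434.0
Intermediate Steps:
D(W) = -985/2001 + W/2001 (D(W) = (-985 + W)/2001 = (-985 + W)*(1/2001) = -985/2001 + W/2001)
B(-1433) + D(-1091) = -1433 + (-985/2001 + (1/2001)*(-1091)) = -1433 + (-985/2001 - 1091/2001) = -1433 - 692/667 = -956503/667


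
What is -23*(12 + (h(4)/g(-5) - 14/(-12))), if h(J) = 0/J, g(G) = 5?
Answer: -1817/6 ≈ -302.83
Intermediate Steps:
h(J) = 0
-23*(12 + (h(4)/g(-5) - 14/(-12))) = -23*(12 + (0/5 - 14/(-12))) = -23*(12 + (0*(⅕) - 14*(-1/12))) = -23*(12 + (0 + 7/6)) = -23*(12 + 7/6) = -23*79/6 = -1817/6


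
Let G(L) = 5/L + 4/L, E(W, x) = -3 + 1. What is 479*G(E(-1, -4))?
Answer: -4311/2 ≈ -2155.5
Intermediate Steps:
E(W, x) = -2
G(L) = 9/L
479*G(E(-1, -4)) = 479*(9/(-2)) = 479*(9*(-1/2)) = 479*(-9/2) = -4311/2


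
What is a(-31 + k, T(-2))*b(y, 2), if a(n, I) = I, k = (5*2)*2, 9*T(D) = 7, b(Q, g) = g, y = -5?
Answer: 14/9 ≈ 1.5556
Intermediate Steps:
T(D) = 7/9 (T(D) = (1/9)*7 = 7/9)
k = 20 (k = 10*2 = 20)
a(-31 + k, T(-2))*b(y, 2) = (7/9)*2 = 14/9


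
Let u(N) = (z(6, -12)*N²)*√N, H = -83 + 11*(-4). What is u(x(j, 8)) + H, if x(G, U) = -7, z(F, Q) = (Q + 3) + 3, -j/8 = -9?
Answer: -127 - 294*I*√7 ≈ -127.0 - 777.85*I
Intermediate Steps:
j = 72 (j = -8*(-9) = 72)
z(F, Q) = 6 + Q (z(F, Q) = (3 + Q) + 3 = 6 + Q)
H = -127 (H = -83 - 44 = -127)
u(N) = -6*N^(5/2) (u(N) = ((6 - 12)*N²)*√N = (-6*N²)*√N = -6*N^(5/2))
u(x(j, 8)) + H = -294*I*√7 - 127 = -127 - 294*I*√7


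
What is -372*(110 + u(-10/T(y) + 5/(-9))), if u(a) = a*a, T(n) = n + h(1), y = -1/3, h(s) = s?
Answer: -3535240/27 ≈ -1.3093e+5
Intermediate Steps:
y = -⅓ (y = -1*⅓ = -⅓ ≈ -0.33333)
T(n) = 1 + n (T(n) = n + 1 = 1 + n)
u(a) = a²
-372*(110 + u(-10/T(y) + 5/(-9))) = -372*(110 + (-10/(1 - ⅓) + 5/(-9))²) = -372*(110 + (-10/⅔ + 5*(-⅑))²) = -372*(110 + (-10*3/2 - 5/9)²) = -372*(110 + (-15 - 5/9)²) = -372*(110 + (-140/9)²) = -372*(110 + 19600/81) = -372*28510/81 = -3535240/27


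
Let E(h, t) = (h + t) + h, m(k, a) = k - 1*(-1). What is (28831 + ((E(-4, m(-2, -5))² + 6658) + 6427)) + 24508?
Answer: 66505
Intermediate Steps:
m(k, a) = 1 + k (m(k, a) = k + 1 = 1 + k)
E(h, t) = t + 2*h
(28831 + ((E(-4, m(-2, -5))² + 6658) + 6427)) + 24508 = (28831 + ((((1 - 2) + 2*(-4))² + 6658) + 6427)) + 24508 = (28831 + (((-1 - 8)² + 6658) + 6427)) + 24508 = (28831 + (((-9)² + 6658) + 6427)) + 24508 = (28831 + ((81 + 6658) + 6427)) + 24508 = (28831 + (6739 + 6427)) + 24508 = (28831 + 13166) + 24508 = 41997 + 24508 = 66505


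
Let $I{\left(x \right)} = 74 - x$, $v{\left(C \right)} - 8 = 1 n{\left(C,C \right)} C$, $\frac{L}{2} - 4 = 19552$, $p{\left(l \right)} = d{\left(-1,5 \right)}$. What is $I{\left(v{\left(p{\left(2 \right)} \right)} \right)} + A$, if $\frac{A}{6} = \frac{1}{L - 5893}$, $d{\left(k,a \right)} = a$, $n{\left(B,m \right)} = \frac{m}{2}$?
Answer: $\frac{1184815}{22146} \approx 53.5$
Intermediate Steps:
$n{\left(B,m \right)} = \frac{m}{2}$ ($n{\left(B,m \right)} = m \frac{1}{2} = \frac{m}{2}$)
$p{\left(l \right)} = 5$
$L = 39112$ ($L = 8 + 2 \cdot 19552 = 8 + 39104 = 39112$)
$v{\left(C \right)} = 8 + \frac{C^{2}}{2}$ ($v{\left(C \right)} = 8 + 1 \frac{C}{2} C = 8 + \frac{C}{2} C = 8 + \frac{C^{2}}{2}$)
$A = \frac{2}{11073}$ ($A = \frac{6}{39112 - 5893} = \frac{6}{33219} = 6 \cdot \frac{1}{33219} = \frac{2}{11073} \approx 0.00018062$)
$I{\left(v{\left(p{\left(2 \right)} \right)} \right)} + A = \left(74 - \left(8 + \frac{5^{2}}{2}\right)\right) + \frac{2}{11073} = \left(74 - \left(8 + \frac{1}{2} \cdot 25\right)\right) + \frac{2}{11073} = \left(74 - \left(8 + \frac{25}{2}\right)\right) + \frac{2}{11073} = \left(74 - \frac{41}{2}\right) + \frac{2}{11073} = \frac{107}{2} + \frac{2}{11073} = \frac{1184815}{22146}$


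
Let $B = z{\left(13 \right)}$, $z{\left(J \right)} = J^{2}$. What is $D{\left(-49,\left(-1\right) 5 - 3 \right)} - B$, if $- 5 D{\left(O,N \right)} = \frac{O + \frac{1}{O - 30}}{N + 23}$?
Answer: $- \frac{997453}{5925} \approx -168.35$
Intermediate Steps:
$D{\left(O,N \right)} = - \frac{O + \frac{1}{-30 + O}}{5 \left(23 + N\right)}$ ($D{\left(O,N \right)} = - \frac{\left(O + \frac{1}{O - 30}\right) \frac{1}{N + 23}}{5} = - \frac{\left(O + \frac{1}{-30 + O}\right) \frac{1}{23 + N}}{5} = - \frac{\frac{1}{23 + N} \left(O + \frac{1}{-30 + O}\right)}{5} = - \frac{O + \frac{1}{-30 + O}}{5 \left(23 + N\right)}$)
$B = 169$ ($B = 13^{2} = 169$)
$D{\left(-49,\left(-1\right) 5 - 3 \right)} - B = \frac{-1 - \left(-49\right)^{2} + 30 \left(-49\right)}{5 \left(-690 - 30 \left(\left(-1\right) 5 - 3\right) + 23 \left(-49\right) + \left(\left(-1\right) 5 - 3\right) \left(-49\right)\right)} - 169 = \frac{-1 - 2401 - 1470}{5 \left(-690 - 30 \left(-5 - 3\right) - 1127 + \left(-5 - 3\right) \left(-49\right)\right)} - 169 = \frac{-1 - 2401 - 1470}{5 \left(-690 - -240 - 1127 - -392\right)} - 169 = \frac{1}{5} \frac{1}{-690 + 240 - 1127 + 392} \left(-3872\right) - 169 = \frac{1}{5} \frac{1}{-1185} \left(-3872\right) - 169 = \frac{1}{5} \left(- \frac{1}{1185}\right) \left(-3872\right) - 169 = \frac{3872}{5925} - 169 = - \frac{997453}{5925}$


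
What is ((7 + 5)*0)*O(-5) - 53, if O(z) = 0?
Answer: -53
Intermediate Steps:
((7 + 5)*0)*O(-5) - 53 = ((7 + 5)*0)*0 - 53 = (12*0)*0 - 53 = 0*0 - 53 = 0 - 53 = -53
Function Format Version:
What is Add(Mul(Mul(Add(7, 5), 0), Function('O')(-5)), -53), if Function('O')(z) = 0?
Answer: -53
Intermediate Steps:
Add(Mul(Mul(Add(7, 5), 0), Function('O')(-5)), -53) = Add(Mul(Mul(Add(7, 5), 0), 0), -53) = Add(Mul(Mul(12, 0), 0), -53) = Add(Mul(0, 0), -53) = Add(0, -53) = -53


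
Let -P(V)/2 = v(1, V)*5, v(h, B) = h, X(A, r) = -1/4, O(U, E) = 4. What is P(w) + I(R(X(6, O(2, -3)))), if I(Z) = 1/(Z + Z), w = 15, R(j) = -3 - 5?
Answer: -161/16 ≈ -10.063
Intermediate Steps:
X(A, r) = -¼ (X(A, r) = -1*¼ = -¼)
R(j) = -8
P(V) = -10 (P(V) = -2*5 = -10)
I(Z) = 1/(2*Z)
P(w) + I(R(X(6, O(2, -3)))) = -10 + (½)/(-8) = -10 + (½)*(-⅛) = -10 - 1/16 = -161/16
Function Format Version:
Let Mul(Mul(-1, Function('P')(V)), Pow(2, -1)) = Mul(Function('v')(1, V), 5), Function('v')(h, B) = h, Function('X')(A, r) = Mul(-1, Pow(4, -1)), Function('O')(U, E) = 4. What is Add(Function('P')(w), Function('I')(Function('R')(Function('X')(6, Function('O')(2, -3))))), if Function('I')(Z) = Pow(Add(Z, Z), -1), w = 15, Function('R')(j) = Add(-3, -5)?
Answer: Rational(-161, 16) ≈ -10.063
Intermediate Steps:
Function('X')(A, r) = Rational(-1, 4) (Function('X')(A, r) = Mul(-1, Rational(1, 4)) = Rational(-1, 4))
Function('R')(j) = -8
Function('P')(V) = -10 (Function('P')(V) = Mul(-2, Mul(1, 5)) = Mul(-2, 5) = -10)
Function('I')(Z) = Mul(Rational(1, 2), Pow(Z, -1)) (Function('I')(Z) = Pow(Mul(2, Z), -1) = Mul(Rational(1, 2), Pow(Z, -1)))
Add(Function('P')(w), Function('I')(Function('R')(Function('X')(6, Function('O')(2, -3))))) = Add(-10, Mul(Rational(1, 2), Pow(-8, -1))) = Add(-10, Mul(Rational(1, 2), Rational(-1, 8))) = Add(-10, Rational(-1, 16)) = Rational(-161, 16)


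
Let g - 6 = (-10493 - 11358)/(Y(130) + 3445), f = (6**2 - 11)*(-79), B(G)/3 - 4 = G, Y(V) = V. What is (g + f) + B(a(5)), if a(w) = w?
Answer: -6964501/3575 ≈ -1948.1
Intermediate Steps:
B(G) = 12 + 3*G
f = -1975 (f = (36 - 11)*(-79) = 25*(-79) = -1975)
g = -401/3575 (g = 6 + (-10493 - 11358)/(130 + 3445) = 6 - 21851/3575 = -401/3575 ≈ -0.11217)
(g + f) + B(a(5)) = (-401/3575 - 1975) + (12 + 3*5) = -7061026/3575 + (12 + 15) = -7061026/3575 + 27 = -6964501/3575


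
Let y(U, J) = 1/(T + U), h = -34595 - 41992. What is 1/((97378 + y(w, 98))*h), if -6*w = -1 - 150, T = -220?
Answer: -167/1245467378316 ≈ -1.3409e-10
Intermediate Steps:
w = 151/6 (w = -(-1 - 150)/6 = -⅙*(-151) = 151/6 ≈ 25.167)
h = -76587
y(U, J) = 1/(-220 + U)
1/((97378 + y(w, 98))*h) = 1/((97378 + 1/(-220 + 151/6))*(-76587)) = -1/76587/(97378 + 1/(-1169/6)) = -1/76587/(97378 - 6/1169) = -1/76587/(113834876/1169) = (1169/113834876)*(-1/76587) = -167/1245467378316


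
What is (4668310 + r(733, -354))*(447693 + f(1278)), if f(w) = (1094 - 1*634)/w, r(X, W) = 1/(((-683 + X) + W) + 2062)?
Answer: 2347794439921227917/1123362 ≈ 2.0900e+12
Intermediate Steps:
r(X, W) = 1/(1379 + W + X) (r(X, W) = 1/((-683 + W + X) + 2062) = 1/(1379 + W + X))
f(w) = 460/w (f(w) = (1094 - 634)/w = 460/w)
(4668310 + r(733, -354))*(447693 + f(1278)) = (4668310 + 1/(1379 - 354 + 733))*(447693 + 460/1278) = (4668310 + 1/1758)*(447693 + 460*(1/1278)) = (4668310 + 1/1758)*(447693 + 230/639) = (8206888981/1758)*(286076057/639) = 2347794439921227917/1123362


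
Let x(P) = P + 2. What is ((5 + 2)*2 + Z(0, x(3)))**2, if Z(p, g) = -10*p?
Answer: 196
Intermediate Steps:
x(P) = 2 + P
((5 + 2)*2 + Z(0, x(3)))**2 = ((5 + 2)*2 - 10*0)**2 = (7*2 + 0)**2 = (14 + 0)**2 = 14**2 = 196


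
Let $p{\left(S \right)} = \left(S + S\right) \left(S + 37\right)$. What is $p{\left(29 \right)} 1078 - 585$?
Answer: $4125999$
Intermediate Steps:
$p{\left(S \right)} = 2 S \left(37 + S\right)$
$p{\left(29 \right)} 1078 - 585 = 2 \cdot 29 \left(37 + 29\right) 1078 - 585 = 2 \cdot 29 \cdot 66 \cdot 1078 - 585 = 3828 \cdot 1078 - 585 = 4126584 - 585 = 4125999$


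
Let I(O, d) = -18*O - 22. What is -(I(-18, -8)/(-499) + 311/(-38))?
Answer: 166665/18962 ≈ 8.7894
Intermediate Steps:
I(O, d) = -22 - 18*O
-(I(-18, -8)/(-499) + 311/(-38)) = -((-22 - 18*(-18))/(-499) + 311/(-38)) = -((-22 + 324)*(-1/499) + 311*(-1/38)) = -(302*(-1/499) - 311/38) = -(-302/499 - 311/38) = -1*(-166665/18962) = 166665/18962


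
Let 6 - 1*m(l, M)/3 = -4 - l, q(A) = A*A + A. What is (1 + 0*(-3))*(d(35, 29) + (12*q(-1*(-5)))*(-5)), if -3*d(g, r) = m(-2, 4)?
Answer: -1808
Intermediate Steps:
q(A) = A + A² (q(A) = A² + A = A + A²)
m(l, M) = 30 + 3*l (m(l, M) = 18 - 3*(-4 - l) = 18 + (12 + 3*l) = 30 + 3*l)
d(g, r) = -8 (d(g, r) = -(30 + 3*(-2))/3 = -(30 - 6)/3 = -⅓*24 = -8)
(1 + 0*(-3))*(d(35, 29) + (12*q(-1*(-5)))*(-5)) = (1 + 0*(-3))*(-8 + (12*((-1*(-5))*(1 - 1*(-5))))*(-5)) = (1 + 0)*(-8 + (12*(5*(1 + 5)))*(-5)) = 1*(-8 + (12*(5*6))*(-5)) = 1*(-8 + (12*30)*(-5)) = 1*(-8 + 360*(-5)) = 1*(-8 - 1800) = 1*(-1808) = -1808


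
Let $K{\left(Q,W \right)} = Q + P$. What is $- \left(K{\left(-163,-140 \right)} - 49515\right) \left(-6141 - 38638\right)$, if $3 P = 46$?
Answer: $- \frac{6671533652}{3} \approx -2.2238 \cdot 10^{9}$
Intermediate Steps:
$P = \frac{46}{3}$ ($P = \frac{1}{3} \cdot 46 = \frac{46}{3} \approx 15.333$)
$K{\left(Q,W \right)} = \frac{46}{3} + Q$ ($K{\left(Q,W \right)} = Q + \frac{46}{3} = \frac{46}{3} + Q$)
$- \left(K{\left(-163,-140 \right)} - 49515\right) \left(-6141 - 38638\right) = - \left(\left(\frac{46}{3} - 163\right) - 49515\right) \left(-6141 - 38638\right) = - \left(- \frac{443}{3} - 49515\right) \left(-6141 - 38638\right) = - \frac{\left(-148988\right) \left(-6141 - 38638\right)}{3} = - \frac{\left(-148988\right) \left(-44779\right)}{3} = \left(-1\right) \frac{6671533652}{3} = - \frac{6671533652}{3}$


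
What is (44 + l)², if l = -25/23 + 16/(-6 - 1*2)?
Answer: 885481/529 ≈ 1673.9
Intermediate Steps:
l = -71/23 (l = -25*1/23 + 16/(-6 - 2) = -25/23 + 16/(-8) = -25/23 + 16*(-⅛) = -25/23 - 2 = -71/23 ≈ -3.0870)
(44 + l)² = (44 - 71/23)² = (941/23)² = 885481/529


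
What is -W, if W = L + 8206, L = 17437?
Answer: -25643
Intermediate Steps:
W = 25643 (W = 17437 + 8206 = 25643)
-W = -1*25643 = -25643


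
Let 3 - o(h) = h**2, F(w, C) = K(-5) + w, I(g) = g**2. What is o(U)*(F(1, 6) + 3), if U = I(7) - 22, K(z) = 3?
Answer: -5082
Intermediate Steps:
F(w, C) = 3 + w
U = 27 (U = 7**2 - 22 = 49 - 22 = 27)
o(h) = 3 - h**2
o(U)*(F(1, 6) + 3) = (3 - 1*27**2)*((3 + 1) + 3) = (3 - 1*729)*(4 + 3) = (3 - 729)*7 = -726*7 = -5082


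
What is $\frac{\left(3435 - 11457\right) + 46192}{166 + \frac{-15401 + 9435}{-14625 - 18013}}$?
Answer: $\frac{622896230}{2711937} \approx 229.69$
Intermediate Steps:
$\frac{\left(3435 - 11457\right) + 46192}{166 + \frac{-15401 + 9435}{-14625 - 18013}} = \frac{-8022 + 46192}{166 - \frac{5966}{-32638}} = \frac{38170}{166 - - \frac{2983}{16319}} = \frac{38170}{166 + \frac{2983}{16319}} = \frac{38170}{\frac{2711937}{16319}} = 38170 \cdot \frac{16319}{2711937} = \frac{622896230}{2711937}$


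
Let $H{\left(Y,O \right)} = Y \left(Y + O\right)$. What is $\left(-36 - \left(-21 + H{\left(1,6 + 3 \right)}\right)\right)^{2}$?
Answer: $625$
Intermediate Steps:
$H{\left(Y,O \right)} = Y \left(O + Y\right)$
$\left(-36 - \left(-21 + H{\left(1,6 + 3 \right)}\right)\right)^{2} = \left(-36 + \left(21 - 1 \left(\left(6 + 3\right) + 1\right)\right)\right)^{2} = \left(-36 + \left(21 - 1 \left(9 + 1\right)\right)\right)^{2} = \left(-36 + \left(21 - 1 \cdot 10\right)\right)^{2} = \left(-36 + \left(21 - 10\right)\right)^{2} = \left(-36 + 11\right)^{2} = \left(-25\right)^{2} = 625$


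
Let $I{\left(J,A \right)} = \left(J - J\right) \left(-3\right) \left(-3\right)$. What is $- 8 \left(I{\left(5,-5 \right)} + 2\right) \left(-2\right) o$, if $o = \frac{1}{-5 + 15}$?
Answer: $\frac{16}{5} \approx 3.2$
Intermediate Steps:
$I{\left(J,A \right)} = 0$ ($I{\left(J,A \right)} = 0 \left(-3\right) \left(-3\right) = 0 \left(-3\right) = 0$)
$o = \frac{1}{10} \approx 0.1$
$- 8 \left(I{\left(5,-5 \right)} + 2\right) \left(-2\right) o = - 8 \left(0 + 2\right) \left(-2\right) \frac{1}{10} = - 8 \cdot 2 \left(-2\right) \frac{1}{10} = \left(-8\right) \left(-4\right) \frac{1}{10} = 32 \cdot \frac{1}{10} = \frac{16}{5}$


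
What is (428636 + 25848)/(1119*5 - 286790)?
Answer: -454484/281195 ≈ -1.6163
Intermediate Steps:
(428636 + 25848)/(1119*5 - 286790) = 454484/(5595 - 286790) = 454484/(-281195) = 454484*(-1/281195) = -454484/281195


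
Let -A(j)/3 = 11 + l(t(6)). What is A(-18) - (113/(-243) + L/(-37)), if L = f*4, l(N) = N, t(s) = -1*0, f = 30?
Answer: -263362/8991 ≈ -29.292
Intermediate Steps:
t(s) = 0
A(j) = -33 (A(j) = -3*(11 + 0) = -3*11 = -33)
L = 120 (L = 30*4 = 120)
A(-18) - (113/(-243) + L/(-37)) = -33 - (113/(-243) + 120/(-37)) = -33 - (113*(-1/243) + 120*(-1/37)) = -33 - (-113/243 - 120/37) = -33 - 1*(-33341/8991) = -33 + 33341/8991 = -263362/8991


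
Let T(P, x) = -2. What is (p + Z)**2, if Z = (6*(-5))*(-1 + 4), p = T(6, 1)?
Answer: 8464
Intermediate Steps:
p = -2
Z = -90 (Z = -30*3 = -90)
(p + Z)**2 = (-2 - 90)**2 = (-92)**2 = 8464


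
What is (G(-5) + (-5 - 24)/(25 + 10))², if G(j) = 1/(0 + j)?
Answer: 1296/1225 ≈ 1.0580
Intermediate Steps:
G(j) = 1/j
(G(-5) + (-5 - 24)/(25 + 10))² = (1/(-5) + (-5 - 24)/(25 + 10))² = (-⅕ - 29/35)² = (-36/35)² = 1296/1225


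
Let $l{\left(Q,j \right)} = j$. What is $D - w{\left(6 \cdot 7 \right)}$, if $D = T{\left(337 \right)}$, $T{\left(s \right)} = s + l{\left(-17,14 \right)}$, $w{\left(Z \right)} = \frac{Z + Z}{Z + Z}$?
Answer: $350$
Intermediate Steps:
$w{\left(Z \right)} = 1$ ($w{\left(Z \right)} = \frac{2 Z}{2 Z} = 2 Z \frac{1}{2 Z} = 1$)
$T{\left(s \right)} = 14 + s$ ($T{\left(s \right)} = s + 14 = 14 + s$)
$D = 351$ ($D = 14 + 337 = 351$)
$D - w{\left(6 \cdot 7 \right)} = 351 - 1 = 350$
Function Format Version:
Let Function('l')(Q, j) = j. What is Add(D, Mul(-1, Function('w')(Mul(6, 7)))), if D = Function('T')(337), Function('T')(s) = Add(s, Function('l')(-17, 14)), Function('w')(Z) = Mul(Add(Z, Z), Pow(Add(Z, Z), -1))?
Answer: 350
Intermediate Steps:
Function('w')(Z) = 1 (Function('w')(Z) = Mul(Mul(2, Z), Pow(Mul(2, Z), -1)) = Mul(Mul(2, Z), Mul(Rational(1, 2), Pow(Z, -1))) = 1)
Function('T')(s) = Add(14, s) (Function('T')(s) = Add(s, 14) = Add(14, s))
D = 351 (D = Add(14, 337) = 351)
Add(D, Mul(-1, Function('w')(Mul(6, 7)))) = Add(351, Mul(-1, 1)) = Add(351, -1) = 350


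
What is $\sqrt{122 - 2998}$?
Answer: $2 i \sqrt{719} \approx 53.628 i$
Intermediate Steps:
$\sqrt{122 - 2998} = \sqrt{-2876} = 2 i \sqrt{719}$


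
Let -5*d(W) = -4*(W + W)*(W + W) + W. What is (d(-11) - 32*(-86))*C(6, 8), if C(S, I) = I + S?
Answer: 219898/5 ≈ 43980.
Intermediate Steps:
d(W) = -W/5 + 16*W**2/5 (d(W) = -(-4*(W + W)*(W + W) + W)/5 = -(-4*2*W*2*W + W)/5 = -(-16*W**2 + W)/5 = -(W - 16*W**2)/5 = -W/5 + 16*W**2/5)
(d(-11) - 32*(-86))*C(6, 8) = ((1/5)*(-11)*(-1 + 16*(-11)) - 32*(-86))*(8 + 6) = ((1/5)*(-11)*(-1 - 176) + 2752)*14 = ((1/5)*(-11)*(-177) + 2752)*14 = (1947/5 + 2752)*14 = (15707/5)*14 = 219898/5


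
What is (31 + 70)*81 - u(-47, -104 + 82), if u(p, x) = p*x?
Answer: 7147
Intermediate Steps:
(31 + 70)*81 - u(-47, -104 + 82) = (31 + 70)*81 - (-47)*(-104 + 82) = 101*81 - (-47)*(-22) = 8181 - 1*1034 = 8181 - 1034 = 7147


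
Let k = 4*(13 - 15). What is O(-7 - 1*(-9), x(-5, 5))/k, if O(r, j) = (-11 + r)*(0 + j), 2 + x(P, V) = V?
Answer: 27/8 ≈ 3.3750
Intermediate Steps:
x(P, V) = -2 + V
O(r, j) = j*(-11 + r) (O(r, j) = (-11 + r)*j = j*(-11 + r))
k = -8 (k = 4*(-2) = -8)
O(-7 - 1*(-9), x(-5, 5))/k = ((-2 + 5)*(-11 + (-7 - 1*(-9))))/(-8) = (3*(-11 + (-7 + 9)))*(-1/8) = (3*(-11 + 2))*(-1/8) = (3*(-9))*(-1/8) = -27*(-1/8) = 27/8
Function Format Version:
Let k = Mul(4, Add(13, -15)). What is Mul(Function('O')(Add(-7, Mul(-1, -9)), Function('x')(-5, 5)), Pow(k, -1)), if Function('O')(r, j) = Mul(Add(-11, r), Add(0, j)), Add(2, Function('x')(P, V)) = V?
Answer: Rational(27, 8) ≈ 3.3750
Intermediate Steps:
Function('x')(P, V) = Add(-2, V)
Function('O')(r, j) = Mul(j, Add(-11, r)) (Function('O')(r, j) = Mul(Add(-11, r), j) = Mul(j, Add(-11, r)))
k = -8 (k = Mul(4, -2) = -8)
Mul(Function('O')(Add(-7, Mul(-1, -9)), Function('x')(-5, 5)), Pow(k, -1)) = Mul(Mul(Add(-2, 5), Add(-11, Add(-7, Mul(-1, -9)))), Pow(-8, -1)) = Mul(Mul(3, Add(-11, Add(-7, 9))), Rational(-1, 8)) = Mul(Mul(3, Add(-11, 2)), Rational(-1, 8)) = Mul(Mul(3, -9), Rational(-1, 8)) = Mul(-27, Rational(-1, 8)) = Rational(27, 8)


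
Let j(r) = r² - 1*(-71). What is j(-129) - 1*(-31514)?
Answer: 48226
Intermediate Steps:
j(r) = 71 + r² (j(r) = r² + 71 = 71 + r²)
j(-129) - 1*(-31514) = (71 + (-129)²) - 1*(-31514) = (71 + 16641) + 31514 = 16712 + 31514 = 48226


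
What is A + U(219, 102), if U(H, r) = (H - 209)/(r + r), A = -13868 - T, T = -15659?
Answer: 182687/102 ≈ 1791.0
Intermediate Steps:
A = 1791 (A = -13868 - 1*(-15659) = -13868 + 15659 = 1791)
U(H, r) = (-209 + H)/(2*r) (U(H, r) = (-209 + H)/((2*r)) = (-209 + H)*(1/(2*r)) = (-209 + H)/(2*r))
A + U(219, 102) = 1791 + (½)*(-209 + 219)/102 = 1791 + (½)*(1/102)*10 = 1791 + 5/102 = 182687/102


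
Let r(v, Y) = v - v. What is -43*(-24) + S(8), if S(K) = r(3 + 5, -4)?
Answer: 1032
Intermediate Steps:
r(v, Y) = 0
S(K) = 0
-43*(-24) + S(8) = -43*(-24) + 0 = 1032 + 0 = 1032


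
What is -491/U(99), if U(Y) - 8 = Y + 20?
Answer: -491/127 ≈ -3.8661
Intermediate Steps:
U(Y) = 28 + Y (U(Y) = 8 + (Y + 20) = 8 + (20 + Y) = 28 + Y)
-491/U(99) = -491/(28 + 99) = -491/127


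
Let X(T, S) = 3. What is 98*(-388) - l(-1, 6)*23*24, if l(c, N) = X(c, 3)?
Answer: -39680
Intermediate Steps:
l(c, N) = 3
98*(-388) - l(-1, 6)*23*24 = 98*(-388) - 3*23*24 = -38024 - 69*24 = -38024 - 1*1656 = -38024 - 1656 = -39680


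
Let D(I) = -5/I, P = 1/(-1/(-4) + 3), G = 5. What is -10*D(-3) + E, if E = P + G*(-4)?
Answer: -1418/39 ≈ -36.359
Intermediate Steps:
P = 4/13 (P = 1/(-1*(-¼) + 3) = 1/(¼ + 3) = 1/(13/4) = 4/13 ≈ 0.30769)
E = -256/13 (E = 4/13 + 5*(-4) = 4/13 - 20 = -256/13 ≈ -19.692)
-10*D(-3) + E = -(-50)/(-3) - 256/13 = -(-50)*(-1)/3 - 256/13 = -10*5/3 - 256/13 = -50/3 - 256/13 = -1418/39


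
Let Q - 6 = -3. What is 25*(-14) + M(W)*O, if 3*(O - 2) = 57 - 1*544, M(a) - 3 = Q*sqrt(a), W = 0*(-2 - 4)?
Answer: -831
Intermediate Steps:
Q = 3 (Q = 6 - 3 = 3)
W = 0 (W = 0*(-6) = 0)
M(a) = 3 + 3*sqrt(a)
O = -481/3 (O = 2 + (57 - 1*544)/3 = 2 + (57 - 544)/3 = 2 + (1/3)*(-487) = 2 - 487/3 = -481/3 ≈ -160.33)
25*(-14) + M(W)*O = 25*(-14) + (3 + 3*sqrt(0))*(-481/3) = -350 + (3 + 3*0)*(-481/3) = -350 + (3 + 0)*(-481/3) = -350 + 3*(-481/3) = -350 - 481 = -831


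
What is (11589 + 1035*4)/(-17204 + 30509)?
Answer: 5243/4435 ≈ 1.1822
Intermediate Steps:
(11589 + 1035*4)/(-17204 + 30509) = (11589 + 4140)/13305 = 15729*(1/13305) = 5243/4435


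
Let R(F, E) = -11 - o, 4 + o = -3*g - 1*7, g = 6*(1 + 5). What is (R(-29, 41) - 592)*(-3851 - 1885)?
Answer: 2776224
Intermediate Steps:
g = 36 (g = 6*6 = 36)
o = -119 (o = -4 + (-3*36 - 1*7) = -4 + (-108 - 7) = -4 - 115 = -119)
R(F, E) = 108 (R(F, E) = -11 - 1*(-119) = -11 + 119 = 108)
(R(-29, 41) - 592)*(-3851 - 1885) = (108 - 592)*(-3851 - 1885) = -484*(-5736) = 2776224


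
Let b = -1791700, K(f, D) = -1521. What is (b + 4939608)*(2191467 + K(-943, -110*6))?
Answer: 6893748532968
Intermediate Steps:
(b + 4939608)*(2191467 + K(-943, -110*6)) = (-1791700 + 4939608)*(2191467 - 1521) = 3147908*2189946 = 6893748532968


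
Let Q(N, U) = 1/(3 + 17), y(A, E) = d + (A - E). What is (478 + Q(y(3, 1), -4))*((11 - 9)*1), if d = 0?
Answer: 9561/10 ≈ 956.10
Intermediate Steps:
y(A, E) = A - E (y(A, E) = 0 + (A - E) = A - E)
Q(N, U) = 1/20
(478 + Q(y(3, 1), -4))*((11 - 9)*1) = (478 + 1/20)*((11 - 9)*1) = 9561*(2*1)/20 = (9561/20)*2 = 9561/10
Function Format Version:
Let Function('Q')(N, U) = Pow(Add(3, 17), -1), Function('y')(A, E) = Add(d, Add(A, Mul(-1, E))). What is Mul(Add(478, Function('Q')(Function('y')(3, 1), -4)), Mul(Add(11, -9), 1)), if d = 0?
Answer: Rational(9561, 10) ≈ 956.10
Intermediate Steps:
Function('y')(A, E) = Add(A, Mul(-1, E)) (Function('y')(A, E) = Add(0, Add(A, Mul(-1, E))) = Add(A, Mul(-1, E)))
Function('Q')(N, U) = Rational(1, 20) (Function('Q')(N, U) = Pow(20, -1) = Rational(1, 20))
Mul(Add(478, Function('Q')(Function('y')(3, 1), -4)), Mul(Add(11, -9), 1)) = Mul(Add(478, Rational(1, 20)), Mul(Add(11, -9), 1)) = Mul(Rational(9561, 20), Mul(2, 1)) = Mul(Rational(9561, 20), 2) = Rational(9561, 10)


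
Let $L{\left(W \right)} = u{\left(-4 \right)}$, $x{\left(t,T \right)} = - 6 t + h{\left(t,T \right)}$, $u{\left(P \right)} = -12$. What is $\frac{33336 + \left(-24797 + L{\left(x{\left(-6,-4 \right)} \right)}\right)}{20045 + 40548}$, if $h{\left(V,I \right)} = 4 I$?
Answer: $\frac{8527}{60593} \approx 0.14073$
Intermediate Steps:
$x{\left(t,T \right)} = - 6 t + 4 T$
$L{\left(W \right)} = -12$
$\frac{33336 + \left(-24797 + L{\left(x{\left(-6,-4 \right)} \right)}\right)}{20045 + 40548} = \frac{33336 - 24809}{20045 + 40548} = \frac{33336 - 24809}{60593} = 8527 \cdot \frac{1}{60593} = \frac{8527}{60593}$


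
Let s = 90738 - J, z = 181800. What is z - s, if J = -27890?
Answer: 63172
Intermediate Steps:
s = 118628 (s = 90738 - 1*(-27890) = 90738 + 27890 = 118628)
z - s = 181800 - 1*118628 = 181800 - 118628 = 63172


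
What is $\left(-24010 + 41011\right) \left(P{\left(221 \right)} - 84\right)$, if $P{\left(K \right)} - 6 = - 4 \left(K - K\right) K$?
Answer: $-1326078$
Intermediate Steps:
$P{\left(K \right)} = 6$ ($P{\left(K \right)} = 6 + - 4 \left(K - K\right) K = 6 + \left(-4\right) 0 K = 6 + 0 K = 6 + 0 = 6$)
$\left(-24010 + 41011\right) \left(P{\left(221 \right)} - 84\right) = \left(-24010 + 41011\right) \left(6 - 84\right) = 17001 \left(-78\right) = -1326078$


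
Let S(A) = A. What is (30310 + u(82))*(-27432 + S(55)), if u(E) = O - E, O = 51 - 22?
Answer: -828345889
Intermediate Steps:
O = 29
u(E) = 29 - E
(30310 + u(82))*(-27432 + S(55)) = (30310 + (29 - 1*82))*(-27432 + 55) = (30310 + (29 - 82))*(-27377) = (30310 - 53)*(-27377) = 30257*(-27377) = -828345889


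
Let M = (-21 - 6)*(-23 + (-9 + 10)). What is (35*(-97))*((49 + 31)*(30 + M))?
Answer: -169478400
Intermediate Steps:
M = 594 (M = -27*(-23 + 1) = -27*(-22) = 594)
(35*(-97))*((49 + 31)*(30 + M)) = (35*(-97))*((49 + 31)*(30 + 594)) = -271600*624 = -3395*49920 = -169478400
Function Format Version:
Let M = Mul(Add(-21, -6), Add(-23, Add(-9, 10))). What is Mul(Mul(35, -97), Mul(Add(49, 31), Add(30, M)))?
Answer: -169478400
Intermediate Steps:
M = 594 (M = Mul(-27, Add(-23, 1)) = Mul(-27, -22) = 594)
Mul(Mul(35, -97), Mul(Add(49, 31), Add(30, M))) = Mul(Mul(35, -97), Mul(Add(49, 31), Add(30, 594))) = Mul(-3395, Mul(80, 624)) = Mul(-3395, 49920) = -169478400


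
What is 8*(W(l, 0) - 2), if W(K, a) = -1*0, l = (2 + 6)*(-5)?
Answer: -16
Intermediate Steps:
l = -40 (l = 8*(-5) = -40)
W(K, a) = 0
8*(W(l, 0) - 2) = 8*(0 - 2) = 8*(-2) = -16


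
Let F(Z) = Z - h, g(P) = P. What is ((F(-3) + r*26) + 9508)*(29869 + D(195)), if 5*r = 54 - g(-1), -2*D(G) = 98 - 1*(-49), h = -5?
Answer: 291876718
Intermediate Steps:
F(Z) = 5 + Z (F(Z) = Z - 1*(-5) = Z + 5 = 5 + Z)
D(G) = -147/2 (D(G) = -(98 - 1*(-49))/2 = -(98 + 49)/2 = -½*147 = -147/2)
r = 11 (r = (54 - 1*(-1))/5 = (54 + 1)/5 = (⅕)*55 = 11)
((F(-3) + r*26) + 9508)*(29869 + D(195)) = (((5 - 3) + 11*26) + 9508)*(29869 - 147/2) = ((2 + 286) + 9508)*(59591/2) = (288 + 9508)*(59591/2) = 9796*(59591/2) = 291876718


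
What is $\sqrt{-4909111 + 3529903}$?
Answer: $2 i \sqrt{344802} \approx 1174.4 i$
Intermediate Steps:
$\sqrt{-4909111 + 3529903} = \sqrt{-1379208} = 2 i \sqrt{344802}$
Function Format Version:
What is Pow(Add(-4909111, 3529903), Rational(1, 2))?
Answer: Mul(2, I, Pow(344802, Rational(1, 2))) ≈ Mul(1174.4, I)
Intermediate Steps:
Pow(Add(-4909111, 3529903), Rational(1, 2)) = Pow(-1379208, Rational(1, 2)) = Mul(2, I, Pow(344802, Rational(1, 2)))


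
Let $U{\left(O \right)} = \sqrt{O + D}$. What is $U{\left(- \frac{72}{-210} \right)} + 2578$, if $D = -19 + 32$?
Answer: $2578 + \frac{\sqrt{16345}}{35} \approx 2581.7$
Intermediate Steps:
$D = 13$
$U{\left(O \right)} = \sqrt{13 + O}$ ($U{\left(O \right)} = \sqrt{O + 13} = \sqrt{13 + O}$)
$U{\left(- \frac{72}{-210} \right)} + 2578 = \sqrt{13 - \frac{72}{-210}} + 2578 = \sqrt{13 - - \frac{12}{35}} + 2578 = \sqrt{13 + \frac{12}{35}} + 2578 = \sqrt{\frac{467}{35}} + 2578 = \frac{\sqrt{16345}}{35} + 2578 = 2578 + \frac{\sqrt{16345}}{35}$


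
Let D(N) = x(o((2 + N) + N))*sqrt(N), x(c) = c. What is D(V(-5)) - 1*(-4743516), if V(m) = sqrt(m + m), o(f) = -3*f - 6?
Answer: 4743516 - 12*(-10)**(1/4) - 6*(-10)**(3/4) ≈ 4.7435e+6 - 38.947*I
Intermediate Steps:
o(f) = -6 - 3*f
V(m) = sqrt(2)*sqrt(m) (V(m) = sqrt(2*m) = sqrt(2)*sqrt(m))
D(N) = sqrt(N)*(-12 - 6*N) (D(N) = (-6 - 3*((2 + N) + N))*sqrt(N) = (-6 - 3*(2 + 2*N))*sqrt(N) = (-6 + (-6 - 6*N))*sqrt(N) = (-12 - 6*N)*sqrt(N) = sqrt(N)*(-12 - 6*N))
D(V(-5)) - 1*(-4743516) = 6*sqrt(sqrt(2)*sqrt(-5))*(-2 - sqrt(2)*sqrt(-5)) - 1*(-4743516) = 6*sqrt(sqrt(2)*(I*sqrt(5)))*(-2 - sqrt(2)*I*sqrt(5)) + 4743516 = 6*sqrt(I*sqrt(10))*(-2 - I*sqrt(10)) + 4743516 = 6*(10**(1/4)*sqrt(I))*(-2 - I*sqrt(10)) + 4743516 = 6*10**(1/4)*sqrt(I)*(-2 - I*sqrt(10)) + 4743516 = 4743516 + 6*10**(1/4)*sqrt(I)*(-2 - I*sqrt(10))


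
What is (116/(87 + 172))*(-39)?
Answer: -4524/259 ≈ -17.467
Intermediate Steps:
(116/(87 + 172))*(-39) = (116/259)*(-39) = -4524/259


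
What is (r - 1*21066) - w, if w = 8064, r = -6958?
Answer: -36088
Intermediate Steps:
(r - 1*21066) - w = (-6958 - 1*21066) - 1*8064 = (-6958 - 21066) - 8064 = -28024 - 8064 = -36088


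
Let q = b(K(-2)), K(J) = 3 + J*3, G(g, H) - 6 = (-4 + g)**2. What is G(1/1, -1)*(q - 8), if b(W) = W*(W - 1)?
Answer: 60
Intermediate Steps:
G(g, H) = 6 + (-4 + g)**2
K(J) = 3 + 3*J
b(W) = W*(-1 + W)
q = 12 (q = (3 + 3*(-2))*(-1 + (3 + 3*(-2))) = (3 - 6)*(-1 + (3 - 6)) = -3*(-1 - 3) = -3*(-4) = 12)
G(1/1, -1)*(q - 8) = (6 + (-4 + 1/1)**2)*(12 - 8) = (6 + (-4 + 1)**2)*4 = (6 + (-3)**2)*4 = (6 + 9)*4 = 15*4 = 60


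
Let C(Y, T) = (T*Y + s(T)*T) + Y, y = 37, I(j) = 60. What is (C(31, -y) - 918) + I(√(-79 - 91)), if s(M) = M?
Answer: -605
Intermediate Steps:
C(Y, T) = Y + T² + T*Y (C(Y, T) = (T*Y + T*T) + Y = (T*Y + T²) + Y = (T² + T*Y) + Y = Y + T² + T*Y)
(C(31, -y) - 918) + I(√(-79 - 91)) = ((31 + (-1*37)² - 1*37*31) - 918) + 60 = ((31 + (-37)² - 37*31) - 918) + 60 = ((31 + 1369 - 1147) - 918) + 60 = (253 - 918) + 60 = -665 + 60 = -605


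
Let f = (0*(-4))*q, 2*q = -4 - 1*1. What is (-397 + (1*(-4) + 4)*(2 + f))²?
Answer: 157609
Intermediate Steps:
q = -5/2 (q = (-4 - 1*1)/2 = (-4 - 1)/2 = (½)*(-5) = -5/2 ≈ -2.5000)
f = 0 (f = (0*(-4))*(-5/2) = 0*(-5/2) = 0)
(-397 + (1*(-4) + 4)*(2 + f))² = (-397 + (1*(-4) + 4)*(2 + 0))² = (-397 + (-4 + 4)*2)² = (-397 + 0*2)² = (-397 + 0)² = (-397)² = 157609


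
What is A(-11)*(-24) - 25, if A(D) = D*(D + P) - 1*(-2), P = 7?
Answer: -1129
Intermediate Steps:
A(D) = 2 + D*(7 + D) (A(D) = D*(D + 7) - 1*(-2) = D*(7 + D) + 2 = 2 + D*(7 + D))
A(-11)*(-24) - 25 = (2 + (-11)² + 7*(-11))*(-24) - 25 = (2 + 121 - 77)*(-24) - 25 = 46*(-24) - 25 = -1104 - 25 = -1129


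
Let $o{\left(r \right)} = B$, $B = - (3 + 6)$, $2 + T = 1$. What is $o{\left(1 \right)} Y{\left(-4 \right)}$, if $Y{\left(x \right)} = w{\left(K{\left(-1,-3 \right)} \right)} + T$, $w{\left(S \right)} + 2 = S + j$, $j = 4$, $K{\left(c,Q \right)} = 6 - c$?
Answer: $-72$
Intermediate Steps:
$T = -1$ ($T = -2 + 1 = -1$)
$B = -9$ ($B = \left(-1\right) 9 = -9$)
$o{\left(r \right)} = -9$
$w{\left(S \right)} = 2 + S$ ($w{\left(S \right)} = -2 + \left(S + 4\right) = -2 + \left(4 + S\right) = 2 + S$)
$Y{\left(x \right)} = 8$ ($Y{\left(x \right)} = \left(2 + \left(6 - -1\right)\right) - 1 = \left(2 + \left(6 + 1\right)\right) - 1 = \left(2 + 7\right) - 1 = 9 - 1 = 8$)
$o{\left(1 \right)} Y{\left(-4 \right)} = \left(-9\right) 8 = -72$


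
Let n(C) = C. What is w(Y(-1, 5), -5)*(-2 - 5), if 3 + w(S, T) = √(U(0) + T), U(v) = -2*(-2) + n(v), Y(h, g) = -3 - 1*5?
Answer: 21 - 7*I ≈ 21.0 - 7.0*I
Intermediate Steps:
Y(h, g) = -8 (Y(h, g) = -3 - 5 = -8)
U(v) = 4 + v (U(v) = -2*(-2) + v = 4 + v)
w(S, T) = -3 + √(4 + T) (w(S, T) = -3 + √((4 + 0) + T) = -3 + √(4 + T))
w(Y(-1, 5), -5)*(-2 - 5) = (-3 + √(4 - 5))*(-2 - 5) = (-3 + √(-1))*(-7) = (-3 + I)*(-7) = 21 - 7*I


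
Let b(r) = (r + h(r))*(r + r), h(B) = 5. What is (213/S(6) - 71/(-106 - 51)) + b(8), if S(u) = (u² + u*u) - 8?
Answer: 2127969/10048 ≈ 211.78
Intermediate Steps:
b(r) = 2*r*(5 + r) (b(r) = (r + 5)*(r + r) = (5 + r)*(2*r) = 2*r*(5 + r))
S(u) = -8 + 2*u² (S(u) = (u² + u²) - 8 = 2*u² - 8 = -8 + 2*u²)
(213/S(6) - 71/(-106 - 51)) + b(8) = (213/(-8 + 2*6²) - 71/(-106 - 51)) + 2*8*(5 + 8) = (213/(-8 + 2*36) - 71/(-157)) + 2*8*13 = (213/(-8 + 72) - 71*(-1/157)) + 208 = (213/64 + 71/157) + 208 = 37985/10048 + 208 = 2127969/10048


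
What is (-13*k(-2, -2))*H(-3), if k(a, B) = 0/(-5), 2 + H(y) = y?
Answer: 0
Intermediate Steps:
H(y) = -2 + y
k(a, B) = 0 (k(a, B) = 0*(-⅕) = 0)
(-13*k(-2, -2))*H(-3) = (-13*0)*(-2 - 3) = 0*(-5) = 0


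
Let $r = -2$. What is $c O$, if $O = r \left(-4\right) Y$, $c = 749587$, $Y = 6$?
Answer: $35980176$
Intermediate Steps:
$O = 48$ ($O = \left(-2\right) \left(-4\right) 6 = 8 \cdot 6 = 48$)
$c O = 749587 \cdot 48 = 35980176$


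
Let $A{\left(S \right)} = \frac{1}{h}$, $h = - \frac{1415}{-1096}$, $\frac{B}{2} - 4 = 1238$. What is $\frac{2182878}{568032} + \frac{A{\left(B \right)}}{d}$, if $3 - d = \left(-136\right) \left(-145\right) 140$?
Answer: $\frac{1421245478369303}{369838795621360} \approx 3.8429$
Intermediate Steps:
$B = 2484$ ($B = 8 + 2 \cdot 1238 = 8 + 2476 = 2484$)
$h = \frac{1415}{1096}$ ($h = \left(-1415\right) \left(- \frac{1}{1096}\right) = \frac{1415}{1096} \approx 1.2911$)
$A{\left(S \right)} = \frac{1096}{1415}$ ($A{\left(S \right)} = \frac{1}{\frac{1415}{1096}} = \frac{1096}{1415}$)
$d = -2760797$ ($d = 3 - \left(-136\right) \left(-145\right) 140 = 3 - 19720 \cdot 140 = 3 - 2760800 = -2760797$)
$\frac{2182878}{568032} + \frac{A{\left(B \right)}}{d} = \frac{2182878}{568032} + \frac{1096}{1415 \left(-2760797\right)} = 2182878 \cdot \frac{1}{568032} + \frac{1096}{1415} \left(- \frac{1}{2760797}\right) = \frac{363813}{94672} - \frac{1096}{3906527755} = \frac{1421245478369303}{369838795621360}$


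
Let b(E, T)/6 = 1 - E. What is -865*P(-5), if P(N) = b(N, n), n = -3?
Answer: -31140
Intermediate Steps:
b(E, T) = 6 - 6*E (b(E, T) = 6*(1 - E) = 6 - 6*E)
P(N) = 6 - 6*N
-865*P(-5) = -865*(6 - 6*(-5)) = -865*(6 + 30) = -865*36 = -31140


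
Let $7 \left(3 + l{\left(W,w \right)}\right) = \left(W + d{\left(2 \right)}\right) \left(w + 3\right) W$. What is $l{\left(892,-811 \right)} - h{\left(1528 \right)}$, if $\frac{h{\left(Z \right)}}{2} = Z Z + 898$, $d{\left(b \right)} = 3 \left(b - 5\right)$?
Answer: $- \frac{669109457}{7} \approx -9.5587 \cdot 10^{7}$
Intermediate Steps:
$d{\left(b \right)} = -15 + 3 b$ ($d{\left(b \right)} = 3 \left(-5 + b\right) = -15 + 3 b$)
$h{\left(Z \right)} = 1796 + 2 Z^{2}$ ($h{\left(Z \right)} = 2 \left(Z Z + 898\right) = 2 \left(Z^{2} + 898\right) = 2 \left(898 + Z^{2}\right) = 1796 + 2 Z^{2}$)
$l{\left(W,w \right)} = -3 + \frac{W \left(-9 + W\right) \left(3 + w\right)}{7}$ ($l{\left(W,w \right)} = -3 + \frac{\left(W + \left(-15 + 3 \cdot 2\right)\right) \left(w + 3\right) W}{7} = -3 + \frac{\left(W + \left(-15 + 6\right)\right) \left(3 + w\right) W}{7} = -3 + \frac{\left(W - 9\right) \left(3 + w\right) W}{7} = -3 + \frac{\left(-9 + W\right) \left(3 + w\right) W}{7} = -3 + \frac{W \left(-9 + W\right) \left(3 + w\right)}{7}$)
$l{\left(892,-811 \right)} - h{\left(1528 \right)} = \left(-3 - \frac{24084}{7} + \frac{3 \cdot 892^{2}}{7} - \frac{8028}{7} \left(-811\right) + \frac{1}{7} \left(-811\right) 892^{2}\right) - \left(1796 + 2 \cdot 1528^{2}\right) = \left(-3 - \frac{24084}{7} + \frac{3}{7} \cdot 795664 + \frac{6510708}{7} + \frac{1}{7} \left(-811\right) 795664\right) - \left(1796 + 2 \cdot 2334784\right) = \left(-3 - \frac{24084}{7} + \frac{2386992}{7} + \frac{6510708}{7} - \frac{645283504}{7}\right) - \left(1796 + 4669568\right) = - \frac{636409909}{7} - 4671364 = - \frac{669109457}{7}$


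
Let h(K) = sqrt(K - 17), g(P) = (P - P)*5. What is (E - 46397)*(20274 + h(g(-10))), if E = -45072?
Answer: -1854442506 - 91469*I*sqrt(17) ≈ -1.8544e+9 - 3.7714e+5*I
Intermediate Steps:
g(P) = 0 (g(P) = 0*5 = 0)
h(K) = sqrt(-17 + K)
(E - 46397)*(20274 + h(g(-10))) = (-45072 - 46397)*(20274 + sqrt(-17 + 0)) = -91469*(20274 + sqrt(-17)) = -91469*(20274 + I*sqrt(17)) = -1854442506 - 91469*I*sqrt(17)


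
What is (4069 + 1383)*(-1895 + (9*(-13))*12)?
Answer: -17986148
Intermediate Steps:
(4069 + 1383)*(-1895 + (9*(-13))*12) = 5452*(-1895 - 117*12) = 5452*(-1895 - 1404) = 5452*(-3299) = -17986148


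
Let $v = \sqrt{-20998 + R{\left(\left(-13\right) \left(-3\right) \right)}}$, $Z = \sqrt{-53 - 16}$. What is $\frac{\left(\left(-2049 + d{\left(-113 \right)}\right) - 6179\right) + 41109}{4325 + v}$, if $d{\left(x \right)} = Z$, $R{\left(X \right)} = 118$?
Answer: $\frac{32881 + i \sqrt{69}}{4325 + 12 i \sqrt{145}} \approx 7.5941 - 0.2518 i$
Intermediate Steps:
$Z = i \sqrt{69}$ ($Z = \sqrt{-69} = i \sqrt{69} \approx 8.3066 i$)
$d{\left(x \right)} = i \sqrt{69}$
$v = 12 i \sqrt{145}$ ($v = \sqrt{-20998 + 118} = \sqrt{-20880} = 12 i \sqrt{145} \approx 144.5 i$)
$\frac{\left(\left(-2049 + d{\left(-113 \right)}\right) - 6179\right) + 41109}{4325 + v} = \frac{\left(\left(-2049 + i \sqrt{69}\right) - 6179\right) + 41109}{4325 + 12 i \sqrt{145}} = \frac{\left(-8228 + i \sqrt{69}\right) + 41109}{4325 + 12 i \sqrt{145}} = \frac{32881 + i \sqrt{69}}{4325 + 12 i \sqrt{145}}$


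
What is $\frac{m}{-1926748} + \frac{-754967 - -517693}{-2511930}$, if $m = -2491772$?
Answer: $\frac{27081951794}{19515548805} \approx 1.3877$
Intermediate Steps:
$\frac{m}{-1926748} + \frac{-754967 - -517693}{-2511930} = - \frac{2491772}{-1926748} + \frac{-754967 - -517693}{-2511930} = \left(-2491772\right) \left(- \frac{1}{1926748}\right) + \left(-754967 + 517693\right) \left(- \frac{1}{2511930}\right) = \frac{622943}{481687} - - \frac{3827}{40515} = \frac{622943}{481687} + \frac{3827}{40515} = \frac{27081951794}{19515548805}$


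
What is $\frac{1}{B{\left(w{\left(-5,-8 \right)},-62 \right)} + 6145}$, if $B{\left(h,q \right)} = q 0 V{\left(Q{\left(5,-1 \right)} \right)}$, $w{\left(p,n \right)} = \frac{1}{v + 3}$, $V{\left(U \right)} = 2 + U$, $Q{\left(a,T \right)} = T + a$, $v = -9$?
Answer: $\frac{1}{6145} \approx 0.00016273$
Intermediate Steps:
$w{\left(p,n \right)} = - \frac{1}{6}$ ($w{\left(p,n \right)} = \frac{1}{-9 + 3} = \frac{1}{-6} = - \frac{1}{6}$)
$B{\left(h,q \right)} = 0$ ($B{\left(h,q \right)} = q 0 \left(2 + \left(-1 + 5\right)\right) = 0 \left(2 + 4\right) = 0 \cdot 6 = 0$)
$\frac{1}{B{\left(w{\left(-5,-8 \right)},-62 \right)} + 6145} = \frac{1}{0 + 6145} = \frac{1}{6145}$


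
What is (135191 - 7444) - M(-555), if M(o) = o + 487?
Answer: 127815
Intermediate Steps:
M(o) = 487 + o
(135191 - 7444) - M(-555) = (135191 - 7444) - (487 - 555) = 127747 - 1*(-68) = 127747 + 68 = 127815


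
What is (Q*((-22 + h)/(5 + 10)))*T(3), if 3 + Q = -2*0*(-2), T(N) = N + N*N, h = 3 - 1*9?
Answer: 336/5 ≈ 67.200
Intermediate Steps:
h = -6 (h = 3 - 9 = -6)
T(N) = N + N²
Q = -3 (Q = -3 - 2*0*(-2) = -3 + 0*(-2) = -3 + 0 = -3)
(Q*((-22 + h)/(5 + 10)))*T(3) = (-3*(-22 - 6)/(5 + 10))*(3*(1 + 3)) = (-(-84)/15)*(3*4) = -(-84)/15*12 = -3*(-28/15)*12 = (28/5)*12 = 336/5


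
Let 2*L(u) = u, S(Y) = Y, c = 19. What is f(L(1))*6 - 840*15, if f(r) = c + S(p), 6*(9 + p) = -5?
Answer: -12545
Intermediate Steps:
p = -59/6 (p = -9 + (⅙)*(-5) = -9 - ⅚ = -59/6 ≈ -9.8333)
L(u) = u/2
f(r) = 55/6 (f(r) = 19 - 59/6 = 55/6)
f(L(1))*6 - 840*15 = (55/6)*6 - 840*15 = 55 - 1*12600 = 55 - 12600 = -12545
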